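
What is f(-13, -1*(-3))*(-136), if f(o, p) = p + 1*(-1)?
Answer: -272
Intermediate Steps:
f(o, p) = -1 + p (f(o, p) = p - 1 = -1 + p)
f(-13, -1*(-3))*(-136) = (-1 - 1*(-3))*(-136) = (-1 + 3)*(-136) = 2*(-136) = -272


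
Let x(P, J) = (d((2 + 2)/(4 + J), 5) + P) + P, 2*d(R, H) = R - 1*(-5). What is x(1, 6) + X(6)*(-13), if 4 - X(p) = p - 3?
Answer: -83/10 ≈ -8.3000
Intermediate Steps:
d(R, H) = 5/2 + R/2 (d(R, H) = (R - 1*(-5))/2 = (R + 5)/2 = (5 + R)/2 = 5/2 + R/2)
x(P, J) = 5/2 + 2*P + 2/(4 + J) (x(P, J) = ((5/2 + ((2 + 2)/(4 + J))/2) + P) + P = ((5/2 + (4/(4 + J))/2) + P) + P = ((5/2 + 2/(4 + J)) + P) + P = (5/2 + P + 2/(4 + J)) + P = 5/2 + 2*P + 2/(4 + J))
X(p) = 7 - p (X(p) = 4 - (p - 3) = 4 - (-3 + p) = 4 + (3 - p) = 7 - p)
x(1, 6) + X(6)*(-13) = (4 + (4 + 6)*(5 + 4*1))/(2*(4 + 6)) + (7 - 1*6)*(-13) = (½)*(4 + 10*(5 + 4))/10 + (7 - 6)*(-13) = (½)*(⅒)*(4 + 10*9) + 1*(-13) = (½)*(⅒)*(4 + 90) - 13 = (½)*(⅒)*94 - 13 = 47/10 - 13 = -83/10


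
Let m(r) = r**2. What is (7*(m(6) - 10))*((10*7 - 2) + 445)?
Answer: 93366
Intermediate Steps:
(7*(m(6) - 10))*((10*7 - 2) + 445) = (7*(6**2 - 10))*((10*7 - 2) + 445) = (7*(36 - 10))*((70 - 2) + 445) = (7*26)*(68 + 445) = 182*513 = 93366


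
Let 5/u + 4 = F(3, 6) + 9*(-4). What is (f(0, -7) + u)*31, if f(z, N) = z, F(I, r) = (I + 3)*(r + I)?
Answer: 155/14 ≈ 11.071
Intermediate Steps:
F(I, r) = (3 + I)*(I + r)
u = 5/14 (u = 5/(-4 + ((3² + 3*3 + 3*6 + 3*6) + 9*(-4))) = 5/(-4 + ((9 + 9 + 18 + 18) - 36)) = 5/(-4 + (54 - 36)) = 5/(-4 + 18) = 5/14 ≈ 0.35714)
(f(0, -7) + u)*31 = (0 + 5/14)*31 = (5/14)*31 = 155/14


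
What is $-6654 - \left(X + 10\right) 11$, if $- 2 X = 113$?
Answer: $- \frac{12285}{2} \approx -6142.5$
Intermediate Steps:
$X = - \frac{113}{2}$ ($X = \left(- \frac{1}{2}\right) 113 = - \frac{113}{2} \approx -56.5$)
$-6654 - \left(X + 10\right) 11 = -6654 - \left(- \frac{113}{2} + 10\right) 11 = -6654 - \left(- \frac{93}{2}\right) 11 = -6654 - - \frac{1023}{2} = -6654 + \frac{1023}{2} = - \frac{12285}{2}$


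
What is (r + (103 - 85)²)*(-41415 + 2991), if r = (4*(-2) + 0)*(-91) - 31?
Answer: -39230904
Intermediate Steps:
r = 697 (r = (-8 + 0)*(-91) - 31 = -8*(-91) - 31 = 728 - 31 = 697)
(r + (103 - 85)²)*(-41415 + 2991) = (697 + (103 - 85)²)*(-41415 + 2991) = (697 + 18²)*(-38424) = (697 + 324)*(-38424) = 1021*(-38424) = -39230904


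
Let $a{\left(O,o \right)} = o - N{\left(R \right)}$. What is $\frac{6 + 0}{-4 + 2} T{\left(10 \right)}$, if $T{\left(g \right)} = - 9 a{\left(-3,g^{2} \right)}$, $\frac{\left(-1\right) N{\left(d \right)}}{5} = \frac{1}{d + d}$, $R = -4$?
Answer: $\frac{21465}{8} \approx 2683.1$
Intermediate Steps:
$N{\left(d \right)} = - \frac{5}{2 d}$ ($N{\left(d \right)} = - \frac{5}{d + d} = - \frac{5}{2 d}$)
$a{\left(O,o \right)} = - \frac{5}{8} + o$ ($a{\left(O,o \right)} = o - - \frac{5}{2 \left(-4\right)} = o - \left(- \frac{5}{2}\right) \left(- \frac{1}{4}\right) = o - \frac{5}{8} = - \frac{5}{8} + o$)
$T{\left(g \right)} = \frac{45}{8} - 9 g^{2}$ ($T{\left(g \right)} = - 9 \left(- \frac{5}{8} + g^{2}\right) = \frac{45}{8} - 9 g^{2}$)
$\frac{6 + 0}{-4 + 2} T{\left(10 \right)} = \frac{6 + 0}{-4 + 2} \left(\frac{45}{8} - 9 \cdot 10^{2}\right) = \frac{6}{-2} \left(\frac{45}{8} - 900\right) = 6 \left(- \frac{1}{2}\right) \left(\frac{45}{8} - 900\right) = \left(-3\right) \left(- \frac{7155}{8}\right) = \frac{21465}{8}$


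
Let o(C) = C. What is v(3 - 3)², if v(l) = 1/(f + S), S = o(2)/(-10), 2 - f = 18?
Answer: 25/6561 ≈ 0.0038104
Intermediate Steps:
f = -16 (f = 2 - 1*18 = 2 - 18 = -16)
S = -⅕ (S = 2/(-10) = 2*(-⅒) = -⅕ ≈ -0.20000)
v(l) = -5/81 (v(l) = 1/(-16 - ⅕) = 1/(-81/5) = -5/81)
v(3 - 3)² = (-5/81)² = 25/6561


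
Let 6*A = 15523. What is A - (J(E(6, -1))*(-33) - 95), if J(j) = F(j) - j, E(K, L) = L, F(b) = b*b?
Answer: 16489/6 ≈ 2748.2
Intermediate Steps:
A = 15523/6 (A = (1/6)*15523 = 15523/6 ≈ 2587.2)
F(b) = b**2
J(j) = j**2 - j
A - (J(E(6, -1))*(-33) - 95) = 15523/6 - (-(-1 - 1)*(-33) - 95) = 15523/6 - (-1*(-2)*(-33) - 95) = 15523/6 - (2*(-33) - 95) = 15523/6 - (-66 - 95) = 15523/6 - 1*(-161) = 15523/6 + 161 = 16489/6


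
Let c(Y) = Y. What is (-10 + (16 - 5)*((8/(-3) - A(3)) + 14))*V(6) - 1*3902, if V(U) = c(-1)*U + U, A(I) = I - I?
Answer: -3902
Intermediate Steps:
A(I) = 0
V(U) = 0 (V(U) = -U + U = 0)
(-10 + (16 - 5)*((8/(-3) - A(3)) + 14))*V(6) - 1*3902 = (-10 + (16 - 5)*((8/(-3) - 1*0) + 14))*0 - 1*3902 = (-10 + 11*((8*(-⅓) + 0) + 14))*0 - 3902 = (-10 + 11*((-8/3 + 0) + 14))*0 - 3902 = (-10 + 11*(-8/3 + 14))*0 - 3902 = (-10 + 11*(34/3))*0 - 3902 = (-10 + 374/3)*0 - 3902 = (344/3)*0 - 3902 = 0 - 3902 = -3902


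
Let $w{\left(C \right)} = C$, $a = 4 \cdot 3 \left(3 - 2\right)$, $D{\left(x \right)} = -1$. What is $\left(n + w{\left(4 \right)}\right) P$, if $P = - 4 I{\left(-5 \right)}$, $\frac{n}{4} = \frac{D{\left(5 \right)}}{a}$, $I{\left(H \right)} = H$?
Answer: $\frac{220}{3} \approx 73.333$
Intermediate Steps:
$a = 12$ ($a = 12 \cdot 1 = 12$)
$n = - \frac{1}{3}$ ($n = 4 \left(- \frac{1}{12}\right) = - \frac{1}{3} \approx -0.33333$)
$P = 20$ ($P = \left(-4\right) \left(-5\right) = 20$)
$\left(n + w{\left(4 \right)}\right) P = \left(- \frac{1}{3} + 4\right) 20 = \frac{11}{3} \cdot 20 = \frac{220}{3}$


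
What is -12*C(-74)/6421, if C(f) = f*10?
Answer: 8880/6421 ≈ 1.3830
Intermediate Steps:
C(f) = 10*f
-12*C(-74)/6421 = -12*10*(-74)/6421 = -(-8880)/6421 = -12*(-740/6421) = 8880/6421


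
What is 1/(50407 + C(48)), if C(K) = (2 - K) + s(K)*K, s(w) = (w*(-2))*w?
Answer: -1/170823 ≈ -5.8540e-6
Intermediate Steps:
s(w) = -2*w² (s(w) = (-2*w)*w = -2*w²)
C(K) = 2 - K - 2*K³ (C(K) = (2 - K) + (-2*K²)*K = (2 - K) - 2*K³ = 2 - K - 2*K³)
1/(50407 + C(48)) = 1/(50407 + (2 - 1*48 - 2*48³)) = 1/(50407 + (2 - 48 - 2*110592)) = 1/(50407 + (2 - 48 - 221184)) = 1/(50407 - 221230) = 1/(-170823) = -1/170823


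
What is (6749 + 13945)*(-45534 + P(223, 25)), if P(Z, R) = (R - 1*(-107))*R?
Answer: -873990396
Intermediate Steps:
P(Z, R) = R*(107 + R) (P(Z, R) = (R + 107)*R = (107 + R)*R = R*(107 + R))
(6749 + 13945)*(-45534 + P(223, 25)) = (6749 + 13945)*(-45534 + 25*(107 + 25)) = 20694*(-45534 + 25*132) = 20694*(-45534 + 3300) = 20694*(-42234) = -873990396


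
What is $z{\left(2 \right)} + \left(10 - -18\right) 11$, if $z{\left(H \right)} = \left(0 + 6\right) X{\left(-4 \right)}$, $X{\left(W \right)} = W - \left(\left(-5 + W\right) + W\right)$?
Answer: $362$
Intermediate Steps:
$X{\left(W \right)} = 5 - W$ ($X{\left(W \right)} = W - \left(-5 + 2 W\right) = 5 - W$)
$z{\left(H \right)} = 54$ ($z{\left(H \right)} = \left(0 + 6\right) \left(5 - -4\right) = 6 \left(5 + 4\right) = 6 \cdot 9 = 54$)
$z{\left(2 \right)} + \left(10 - -18\right) 11 = 54 + \left(10 - -18\right) 11 = 54 + \left(10 + 18\right) 11 = 54 + 28 \cdot 11 = 54 + 308 = 362$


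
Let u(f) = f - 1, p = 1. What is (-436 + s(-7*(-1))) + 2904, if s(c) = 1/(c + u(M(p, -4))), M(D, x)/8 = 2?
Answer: 54297/22 ≈ 2468.0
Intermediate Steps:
M(D, x) = 16 (M(D, x) = 8*2 = 16)
u(f) = -1 + f
s(c) = 1/(15 + c) (s(c) = 1/(c + (-1 + 16)) = 1/(c + 15) = 1/(15 + c))
(-436 + s(-7*(-1))) + 2904 = (-436 + 1/(15 - 7*(-1))) + 2904 = (-436 + 1/(15 + 7)) + 2904 = (-436 + 1/22) + 2904 = -9591/22 + 2904 = 54297/22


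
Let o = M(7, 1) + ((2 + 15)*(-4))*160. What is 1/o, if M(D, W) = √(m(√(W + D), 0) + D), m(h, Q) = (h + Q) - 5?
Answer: -1/(10880 - √(2 + 2*√2)) ≈ -9.1930e-5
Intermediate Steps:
m(h, Q) = -5 + Q + h (m(h, Q) = (Q + h) - 5 = -5 + Q + h)
M(D, W) = √(-5 + D + √(D + W)) (M(D, W) = √((-5 + 0 + √(W + D)) + D) = √((-5 + 0 + √(D + W)) + D) = √((-5 + √(D + W)) + D) = √(-5 + D + √(D + W)))
o = -10880 + √(2 + 2*√2) (o = √(-5 + 7 + √(7 + 1)) + ((2 + 15)*(-4))*160 = √(-5 + 7 + √8) + (17*(-4))*160 = √(-5 + 7 + 2*√2) - 68*160 = √(2 + 2*√2) - 10880 = -10880 + √(2 + 2*√2) ≈ -10878.)
1/o = 1/(-10880 + √(2 + 2*√2))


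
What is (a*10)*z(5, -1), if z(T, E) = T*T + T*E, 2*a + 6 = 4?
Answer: -200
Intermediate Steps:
a = -1 (a = -3 + (½)*4 = -3 + 2 = -1)
z(T, E) = T² + E*T
(a*10)*z(5, -1) = (-1*10)*(5*(-1 + 5)) = -50*4 = -10*20 = -200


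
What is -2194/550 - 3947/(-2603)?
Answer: -1770066/715825 ≈ -2.4728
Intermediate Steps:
-2194/550 - 3947/(-2603) = -2194*1/550 - 3947*(-1/2603) = -1097/275 + 3947/2603 = -1770066/715825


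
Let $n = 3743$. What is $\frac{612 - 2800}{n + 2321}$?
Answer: $- \frac{547}{1516} \approx -0.36082$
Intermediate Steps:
$\frac{612 - 2800}{n + 2321} = \frac{612 - 2800}{3743 + 2321} = - \frac{2188}{6064} = \left(-2188\right) \frac{1}{6064} = - \frac{547}{1516}$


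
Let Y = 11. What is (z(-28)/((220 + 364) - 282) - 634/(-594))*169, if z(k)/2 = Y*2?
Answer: 9193769/44847 ≈ 205.00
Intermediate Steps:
z(k) = 44 (z(k) = 2*(11*2) = 2*22 = 44)
(z(-28)/((220 + 364) - 282) - 634/(-594))*169 = (44/((220 + 364) - 282) - 634/(-594))*169 = (44/(584 - 282) - 634*(-1/594))*169 = (44/302 + 317/297)*169 = (44*(1/302) + 317/297)*169 = (22/151 + 317/297)*169 = (54401/44847)*169 = 9193769/44847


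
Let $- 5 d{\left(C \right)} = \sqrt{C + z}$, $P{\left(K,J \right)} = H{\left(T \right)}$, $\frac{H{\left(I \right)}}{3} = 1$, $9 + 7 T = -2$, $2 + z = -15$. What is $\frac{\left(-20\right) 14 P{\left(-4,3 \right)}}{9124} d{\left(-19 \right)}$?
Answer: $\frac{252 i}{2281} \approx 0.11048 i$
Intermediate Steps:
$z = -17$ ($z = -2 - 15 = -17$)
$T = - \frac{11}{7}$ ($T = - \frac{9}{7} + \frac{1}{7} \left(-2\right) = - \frac{9}{7} - \frac{2}{7} = - \frac{11}{7} \approx -1.5714$)
$H{\left(I \right)} = 3$ ($H{\left(I \right)} = 3 \cdot 1 = 3$)
$P{\left(K,J \right)} = 3$
$d{\left(C \right)} = - \frac{\sqrt{-17 + C}}{5}$ ($d{\left(C \right)} = - \frac{\sqrt{C - 17}}{5} = - \frac{\sqrt{-17 + C}}{5}$)
$\frac{\left(-20\right) 14 P{\left(-4,3 \right)}}{9124} d{\left(-19 \right)} = \frac{\left(-20\right) 14 \cdot 3}{9124} \left(- \frac{\sqrt{-17 - 19}}{5}\right) = \left(-280\right) 3 \cdot \frac{1}{9124} \left(- \frac{\sqrt{-36}}{5}\right) = \left(-840\right) \frac{1}{9124} \left(- \frac{6 i}{5}\right) = - \frac{210 \left(- \frac{6 i}{5}\right)}{2281} = \frac{252 i}{2281}$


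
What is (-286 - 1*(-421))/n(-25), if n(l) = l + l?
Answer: -27/10 ≈ -2.7000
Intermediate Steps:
n(l) = 2*l
(-286 - 1*(-421))/n(-25) = (-286 - 1*(-421))/((2*(-25))) = (-286 + 421)/(-50) = 135*(-1/50) = -27/10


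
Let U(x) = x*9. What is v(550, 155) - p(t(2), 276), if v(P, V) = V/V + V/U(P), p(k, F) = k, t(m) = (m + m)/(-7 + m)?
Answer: 1813/990 ≈ 1.8313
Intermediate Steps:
t(m) = 2*m/(-7 + m) (t(m) = (2*m)/(-7 + m) = 2*m/(-7 + m))
U(x) = 9*x
v(P, V) = 1 + V/(9*P) (v(P, V) = V/V + V/((9*P)) = 1 + V*(1/(9*P)) = 1 + V/(9*P))
v(550, 155) - p(t(2), 276) = (550 + (1/9)*155)/550 - 2*2/(-7 + 2) = (550 + 155/9)/550 - 2*2/(-5) = (1/550)*(5105/9) - 2*2*(-1)/5 = 1021/990 - 1*(-4/5) = 1021/990 + 4/5 = 1813/990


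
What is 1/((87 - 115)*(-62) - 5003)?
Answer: -1/3267 ≈ -0.00030609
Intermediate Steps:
1/((87 - 115)*(-62) - 5003) = 1/(-28*(-62) - 5003) = 1/(1736 - 5003) = 1/(-3267) = -1/3267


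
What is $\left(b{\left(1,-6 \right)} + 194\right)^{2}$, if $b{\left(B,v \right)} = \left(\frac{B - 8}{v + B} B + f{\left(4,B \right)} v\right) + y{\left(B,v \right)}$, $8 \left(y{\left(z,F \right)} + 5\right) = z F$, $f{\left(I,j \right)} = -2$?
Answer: $\frac{16265089}{400} \approx 40663.0$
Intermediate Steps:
$y{\left(z,F \right)} = -5 + \frac{F z}{8}$ ($y{\left(z,F \right)} = -5 + \frac{z F}{8} = -5 + \frac{F z}{8}$)
$b{\left(B,v \right)} = -5 - 2 v + \frac{B v}{8} + \frac{B \left(-8 + B\right)}{B + v}$ ($b{\left(B,v \right)} = \left(\frac{B - 8}{v + B} B - 2 v\right) + \left(-5 + \frac{v B}{8}\right) = \left(\frac{-8 + B}{B + v} B - 2 v\right) + \left(-5 + \frac{B v}{8}\right) = \left(\frac{B \left(-8 + B\right)}{B + v} - 2 v\right) + \left(-5 + \frac{B v}{8}\right) = \left(- 2 v + \frac{B \left(-8 + B\right)}{B + v}\right) + \left(-5 + \frac{B v}{8}\right) = -5 - 2 v + \frac{B v}{8} + \frac{B \left(-8 + B\right)}{B + v}$)
$\left(b{\left(1,-6 \right)} + 194\right)^{2} = \left(\frac{1^{2} - 8 - 2 \left(-6\right)^{2} - 2 \left(-6\right) + \frac{1}{8} \cdot 1 \left(-40 + 1 \left(-6\right)\right) + \frac{1}{8} \left(-6\right) \left(-40 + 1 \left(-6\right)\right)}{1 - 6} + 194\right)^{2} = \left(\frac{1 - 8 - 72 + 12 + \frac{1}{8} \cdot 1 \left(-40 - 6\right) + \frac{1}{8} \left(-6\right) \left(-40 - 6\right)}{-5} + 194\right)^{2} = \left(- \frac{1 - 8 - 72 + 12 + \frac{1}{8} \cdot 1 \left(-46\right) + \frac{1}{8} \left(-6\right) \left(-46\right)}{5} + 194\right)^{2} = \left(- \frac{1 - 8 - 72 + 12 - \frac{23}{4} + \frac{69}{2}}{5} + 194\right)^{2} = \left(\left(- \frac{1}{5}\right) \left(- \frac{153}{4}\right) + 194\right)^{2} = \left(\frac{153}{20} + 194\right)^{2} = \left(\frac{4033}{20}\right)^{2} = \frac{16265089}{400}$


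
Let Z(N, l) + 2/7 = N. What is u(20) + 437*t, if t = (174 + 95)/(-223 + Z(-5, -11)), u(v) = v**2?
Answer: -183671/1598 ≈ -114.94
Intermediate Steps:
Z(N, l) = -2/7 + N
t = -1883/1598 (t = (174 + 95)/(-223 + (-2/7 - 5)) = 269/(-223 - 37/7) = 269/(-1598/7) = 269*(-7/1598) = -1883/1598 ≈ -1.1783)
u(20) + 437*t = 20**2 + 437*(-1883/1598) = 400 - 822871/1598 = -183671/1598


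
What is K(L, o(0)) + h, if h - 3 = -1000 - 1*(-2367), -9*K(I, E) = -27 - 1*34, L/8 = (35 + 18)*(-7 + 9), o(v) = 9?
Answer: 12391/9 ≈ 1376.8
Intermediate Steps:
L = 848 (L = 8*((35 + 18)*(-7 + 9)) = 8*(53*2) = 8*106 = 848)
K(I, E) = 61/9 (K(I, E) = -(-27 - 1*34)/9 = -(-27 - 34)/9 = -⅑*(-61) = 61/9)
h = 1370 (h = 3 + (-1000 - 1*(-2367)) = 3 + (-1000 + 2367) = 3 + 1367 = 1370)
K(L, o(0)) + h = 61/9 + 1370 = 12391/9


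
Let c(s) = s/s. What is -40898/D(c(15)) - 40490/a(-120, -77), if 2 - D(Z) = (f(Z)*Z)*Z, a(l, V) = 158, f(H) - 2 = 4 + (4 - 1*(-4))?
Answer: 1494001/474 ≈ 3151.9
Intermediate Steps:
f(H) = 14 (f(H) = 2 + (4 + (4 - 1*(-4))) = 2 + (4 + (4 + 4)) = 2 + (4 + 8) = 2 + 12 = 14)
c(s) = 1
D(Z) = 2 - 14*Z**2 (D(Z) = 2 - 14*Z*Z = 2 - 14*Z**2)
-40898/D(c(15)) - 40490/a(-120, -77) = -40898/(2 - 14*1**2) - 40490/158 = -40898/(2 - 14*1) - 40490*1/158 = -40898/(2 - 14) - 20245/79 = -40898/(-12) - 20245/79 = -40898*(-1/12) - 20245/79 = 20449/6 - 20245/79 = 1494001/474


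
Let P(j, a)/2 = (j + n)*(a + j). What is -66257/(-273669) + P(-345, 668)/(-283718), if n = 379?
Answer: 6393718805/38822410671 ≈ 0.16469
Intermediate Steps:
P(j, a) = 2*(379 + j)*(a + j) (P(j, a) = 2*((j + 379)*(a + j)) = 2*((379 + j)*(a + j)) = 2*(379 + j)*(a + j))
-66257/(-273669) + P(-345, 668)/(-283718) = -66257/(-273669) + (2*(-345)² + 758*668 + 758*(-345) + 2*668*(-345))/(-283718) = -66257*(-1/273669) + (2*119025 + 506344 - 261510 - 460920)*(-1/283718) = 66257/273669 + (238050 + 506344 - 261510 - 460920)*(-1/283718) = 66257/273669 + 21964*(-1/283718) = 66257/273669 - 10982/141859 = 6393718805/38822410671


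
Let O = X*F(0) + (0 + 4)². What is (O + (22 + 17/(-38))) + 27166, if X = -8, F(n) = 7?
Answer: 1031607/38 ≈ 27148.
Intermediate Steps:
O = -40 (O = -8*7 + (0 + 4)² = -56 + 4² = -56 + 16 = -40)
(O + (22 + 17/(-38))) + 27166 = (-40 + (22 + 17/(-38))) + 27166 = (-40 + (22 - 1/38*17)) + 27166 = (-40 + (22 - 17/38)) + 27166 = (-40 + 819/38) + 27166 = -701/38 + 27166 = 1031607/38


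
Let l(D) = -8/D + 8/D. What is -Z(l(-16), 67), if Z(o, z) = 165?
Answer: -165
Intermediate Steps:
l(D) = 0
-Z(l(-16), 67) = -1*165 = -165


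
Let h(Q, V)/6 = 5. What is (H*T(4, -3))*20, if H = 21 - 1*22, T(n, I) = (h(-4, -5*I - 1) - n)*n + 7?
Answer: -2220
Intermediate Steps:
h(Q, V) = 30 (h(Q, V) = 6*5 = 30)
T(n, I) = 7 + n*(30 - n) (T(n, I) = (30 - n)*n + 7 = n*(30 - n) + 7 = 7 + n*(30 - n))
H = -1 (H = 21 - 22 = -1)
(H*T(4, -3))*20 = -(7 - 1*4² + 30*4)*20 = -(7 - 1*16 + 120)*20 = -(7 - 16 + 120)*20 = -1*111*20 = -111*20 = -2220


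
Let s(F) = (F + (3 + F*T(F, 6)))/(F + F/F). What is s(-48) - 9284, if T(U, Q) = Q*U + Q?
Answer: -449839/47 ≈ -9571.0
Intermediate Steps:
T(U, Q) = Q + Q*U
s(F) = (3 + F + F*(6 + 6*F))/(1 + F) (s(F) = (F + (3 + F*(6*(1 + F))))/(F + F/F) = (F + (3 + F*(6 + 6*F)))/(F + 1) = (3 + F + F*(6 + 6*F))/(1 + F))
s(-48) - 9284 = (3 - 48 + 6*(-48)*(1 - 48))/(1 - 48) - 9284 = (3 - 48 + 6*(-48)*(-47))/(-47) - 9284 = -(3 - 48 + 13536)/47 - 9284 = -1/47*13491 - 9284 = -13491/47 - 9284 = -449839/47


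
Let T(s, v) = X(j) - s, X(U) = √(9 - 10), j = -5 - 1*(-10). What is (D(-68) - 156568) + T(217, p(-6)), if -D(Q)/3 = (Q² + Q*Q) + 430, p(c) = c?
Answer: -185819 + I ≈ -1.8582e+5 + 1.0*I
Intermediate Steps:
j = 5 (j = -5 + 10 = 5)
X(U) = I (X(U) = √(-1) = I)
D(Q) = -1290 - 6*Q² (D(Q) = -3*((Q² + Q*Q) + 430) = -3*((Q² + Q²) + 430) = -3*(2*Q² + 430) = -3*(430 + 2*Q²) = -1290 - 6*Q²)
T(s, v) = I - s
(D(-68) - 156568) + T(217, p(-6)) = ((-1290 - 6*(-68)²) - 156568) + (I - 1*217) = ((-1290 - 6*4624) - 156568) + (I - 217) = ((-1290 - 27744) - 156568) + (-217 + I) = (-29034 - 156568) + (-217 + I) = -185602 + (-217 + I) = -185819 + I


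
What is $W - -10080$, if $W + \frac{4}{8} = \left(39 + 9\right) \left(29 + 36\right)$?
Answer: $\frac{26399}{2} \approx 13200.0$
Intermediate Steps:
$W = \frac{6239}{2}$ ($W = - \frac{1}{2} + \left(39 + 9\right) \left(29 + 36\right) = - \frac{1}{2} + 48 \cdot 65 = - \frac{1}{2} + 3120 = \frac{6239}{2} \approx 3119.5$)
$W - -10080 = \frac{6239}{2} - -10080 = \frac{6239}{2} + 10080 = \frac{26399}{2}$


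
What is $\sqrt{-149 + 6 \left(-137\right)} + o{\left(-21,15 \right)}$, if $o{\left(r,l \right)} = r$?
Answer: $-21 + i \sqrt{971} \approx -21.0 + 31.161 i$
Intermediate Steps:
$\sqrt{-149 + 6 \left(-137\right)} + o{\left(-21,15 \right)} = \sqrt{-149 + 6 \left(-137\right)} - 21 = \sqrt{-149 - 822} - 21 = \sqrt{-971} - 21 = i \sqrt{971} - 21 = -21 + i \sqrt{971}$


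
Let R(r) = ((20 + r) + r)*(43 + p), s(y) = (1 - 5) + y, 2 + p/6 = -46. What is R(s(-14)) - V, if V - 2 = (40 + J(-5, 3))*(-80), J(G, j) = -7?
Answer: 6558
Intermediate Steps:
p = -288 (p = -12 + 6*(-46) = -12 - 276 = -288)
s(y) = -4 + y
R(r) = -4900 - 490*r (R(r) = ((20 + r) + r)*(43 - 288) = (20 + 2*r)*(-245) = -4900 - 490*r)
V = -2638 (V = 2 + (40 - 7)*(-80) = 2 + 33*(-80) = 2 - 2640 = -2638)
R(s(-14)) - V = (-4900 - 490*(-4 - 14)) - 1*(-2638) = (-4900 - 490*(-18)) + 2638 = (-4900 + 8820) + 2638 = 3920 + 2638 = 6558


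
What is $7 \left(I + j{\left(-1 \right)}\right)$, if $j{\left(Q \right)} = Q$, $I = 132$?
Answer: $917$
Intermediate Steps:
$7 \left(I + j{\left(-1 \right)}\right) = 7 \left(132 - 1\right) = 7 \cdot 131 = 917$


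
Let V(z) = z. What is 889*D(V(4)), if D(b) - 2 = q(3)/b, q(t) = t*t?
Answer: 15113/4 ≈ 3778.3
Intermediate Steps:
q(t) = t**2
D(b) = 2 + 9/b (D(b) = 2 + 3**2/b = 2 + 9/b)
889*D(V(4)) = 889*(2 + 9/4) = 889*(17/4) = 15113/4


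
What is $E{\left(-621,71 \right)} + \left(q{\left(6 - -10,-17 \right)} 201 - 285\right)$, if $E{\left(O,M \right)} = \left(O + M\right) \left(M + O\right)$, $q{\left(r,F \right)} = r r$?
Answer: $353671$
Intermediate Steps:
$q{\left(r,F \right)} = r^{2}$
$E{\left(O,M \right)} = \left(M + O\right)^{2}$ ($E{\left(O,M \right)} = \left(M + O\right) \left(M + O\right) = \left(M + O\right)^{2}$)
$E{\left(-621,71 \right)} + \left(q{\left(6 - -10,-17 \right)} 201 - 285\right) = \left(71 - 621\right)^{2} - \left(285 - \left(6 - -10\right)^{2} \cdot 201\right) = \left(-550\right)^{2} - \left(285 - \left(6 + 10\right)^{2} \cdot 201\right) = 302500 - \left(285 - 16^{2} \cdot 201\right) = 302500 + \left(256 \cdot 201 - 285\right) = 302500 + \left(51456 - 285\right) = 302500 + 51171 = 353671$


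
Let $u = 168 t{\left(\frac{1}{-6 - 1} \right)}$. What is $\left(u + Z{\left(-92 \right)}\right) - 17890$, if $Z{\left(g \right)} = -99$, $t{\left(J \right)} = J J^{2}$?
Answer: $- \frac{881485}{49} \approx -17990.0$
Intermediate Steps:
$t{\left(J \right)} = J^{3}$
$u = - \frac{24}{49}$ ($u = 168 \left(\frac{1}{-6 - 1}\right)^{3} = 168 \left(\frac{1}{-7}\right)^{3} = 168 \left(- \frac{1}{7}\right)^{3} = 168 \left(- \frac{1}{343}\right) = - \frac{24}{49} \approx -0.4898$)
$\left(u + Z{\left(-92 \right)}\right) - 17890 = \left(- \frac{24}{49} - 99\right) - 17890 = - \frac{4875}{49} - 17890 = - \frac{881485}{49}$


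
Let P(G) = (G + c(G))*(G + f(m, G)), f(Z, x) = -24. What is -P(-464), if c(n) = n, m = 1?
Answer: -452864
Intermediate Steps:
P(G) = 2*G*(-24 + G) (P(G) = (G + G)*(G - 24) = (2*G)*(-24 + G) = 2*G*(-24 + G))
-P(-464) = -2*(-464)*(-24 - 464) = -2*(-464)*(-488) = -1*452864 = -452864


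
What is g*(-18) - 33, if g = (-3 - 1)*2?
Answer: 111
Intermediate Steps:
g = -8 (g = -4*2 = -8)
g*(-18) - 33 = -8*(-18) - 33 = 144 - 33 = 111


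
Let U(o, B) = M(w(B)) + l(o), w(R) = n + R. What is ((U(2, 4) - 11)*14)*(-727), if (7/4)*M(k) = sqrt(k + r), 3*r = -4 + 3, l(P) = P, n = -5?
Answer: 91602 - 11632*I*sqrt(3)/3 ≈ 91602.0 - 6715.7*I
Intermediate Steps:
r = -1/3 (r = (-4 + 3)/3 = (1/3)*(-1) = -1/3 ≈ -0.33333)
w(R) = -5 + R
M(k) = 4*sqrt(-1/3 + k)/7 (M(k) = 4*sqrt(k - 1/3)/7 = 4*sqrt(-1/3 + k)/7)
U(o, B) = o + 4*sqrt(-48 + 9*B)/21 (U(o, B) = 4*sqrt(-3 + 9*(-5 + B))/21 + o = 4*sqrt(-3 + (-45 + 9*B))/21 + o = 4*sqrt(-48 + 9*B)/21 + o = o + 4*sqrt(-48 + 9*B)/21)
((U(2, 4) - 11)*14)*(-727) = (((2 + 4*sqrt(-48 + 9*4)/21) - 11)*14)*(-727) = (((2 + 4*sqrt(-48 + 36)/21) - 11)*14)*(-727) = (((2 + 4*sqrt(-12)/21) - 11)*14)*(-727) = (((2 + 4*(2*I*sqrt(3))/21) - 11)*14)*(-727) = (((2 + 8*I*sqrt(3)/21) - 11)*14)*(-727) = ((-9 + 8*I*sqrt(3)/21)*14)*(-727) = (-126 + 16*I*sqrt(3)/3)*(-727) = 91602 - 11632*I*sqrt(3)/3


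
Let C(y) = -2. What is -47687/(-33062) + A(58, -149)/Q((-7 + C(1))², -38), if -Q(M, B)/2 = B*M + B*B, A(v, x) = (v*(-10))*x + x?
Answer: 1504066459/54023308 ≈ 27.841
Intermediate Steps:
A(v, x) = x - 10*v*x (A(v, x) = (-10*v)*x + x = -10*v*x + x = x - 10*v*x)
Q(M, B) = -2*B² - 2*B*M (Q(M, B) = -2*(B*M + B*B) = -2*(B*M + B²) = -2*(B² + B*M) = -2*B² - 2*B*M)
-47687/(-33062) + A(58, -149)/Q((-7 + C(1))², -38) = -47687/(-33062) + (-149*(1 - 10*58))/((-2*(-38)*(-38 + (-7 - 2)²))) = -47687*(-1/33062) + (-149*(1 - 580))/((-2*(-38)*(-38 + (-9)²))) = 47687/33062 + (-149*(-579))/((-2*(-38)*(-38 + 81))) = 47687/33062 + 86271/((-2*(-38)*43)) = 47687/33062 + 86271/3268 = 1504066459/54023308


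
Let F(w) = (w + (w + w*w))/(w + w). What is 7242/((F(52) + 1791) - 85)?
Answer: 7242/1733 ≈ 4.1789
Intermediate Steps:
F(w) = (w**2 + 2*w)/(2*w) (F(w) = (w + (w + w**2))/((2*w)) = (w**2 + 2*w)*(1/(2*w)) = (w**2 + 2*w)/(2*w))
7242/((F(52) + 1791) - 85) = 7242/(((1 + (1/2)*52) + 1791) - 85) = 7242/(((1 + 26) + 1791) - 85) = 7242/((27 + 1791) - 85) = 7242/(1818 - 85) = 7242/1733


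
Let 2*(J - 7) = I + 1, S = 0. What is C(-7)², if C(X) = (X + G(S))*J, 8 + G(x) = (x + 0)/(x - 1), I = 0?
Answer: 50625/4 ≈ 12656.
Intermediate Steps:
G(x) = -8 + x/(-1 + x) (G(x) = -8 + (x + 0)/(x - 1) = -8 + x/(-1 + x))
J = 15/2 (J = 7 + (0 + 1)/2 = 7 + (½)*1 = 7 + ½ = 15/2 ≈ 7.5000)
C(X) = -60 + 15*X/2 (C(X) = (X + (8 - 7*0)/(-1 + 0))*(15/2) = (X + (8 + 0)/(-1))*(15/2) = (X - 1*8)*(15/2) = (X - 8)*(15/2) = (-8 + X)*(15/2) = -60 + 15*X/2)
C(-7)² = (-60 + (15/2)*(-7))² = (-60 - 105/2)² = (-225/2)² = 50625/4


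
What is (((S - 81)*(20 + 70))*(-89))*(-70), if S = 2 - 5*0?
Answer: -44295300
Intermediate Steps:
S = 2 (S = 2 + 0 = 2)
(((S - 81)*(20 + 70))*(-89))*(-70) = (((2 - 81)*(20 + 70))*(-89))*(-70) = (-79*90*(-89))*(-70) = -7110*(-89)*(-70) = 632790*(-70) = -44295300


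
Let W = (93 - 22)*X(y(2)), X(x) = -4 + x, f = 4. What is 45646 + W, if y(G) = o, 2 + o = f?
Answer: 45504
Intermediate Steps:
o = 2 (o = -2 + 4 = 2)
y(G) = 2
W = -142 (W = (93 - 22)*(-4 + 2) = 71*(-2) = -142)
45646 + W = 45646 - 142 = 45504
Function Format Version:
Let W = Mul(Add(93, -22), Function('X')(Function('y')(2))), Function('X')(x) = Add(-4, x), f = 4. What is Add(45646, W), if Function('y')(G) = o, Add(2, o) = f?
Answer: 45504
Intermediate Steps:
o = 2 (o = Add(-2, 4) = 2)
Function('y')(G) = 2
W = -142 (W = Mul(Add(93, -22), Add(-4, 2)) = Mul(71, -2) = -142)
Add(45646, W) = Add(45646, -142) = 45504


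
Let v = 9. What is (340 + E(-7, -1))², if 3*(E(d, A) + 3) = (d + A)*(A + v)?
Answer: 896809/9 ≈ 99646.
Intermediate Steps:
E(d, A) = -3 + (9 + A)*(A + d)/3 (E(d, A) = -3 + ((d + A)*(A + 9))/3 = -3 + ((A + d)*(9 + A))/3 = -3 + ((9 + A)*(A + d))/3 = -3 + (9 + A)*(A + d)/3)
(340 + E(-7, -1))² = (340 + (-3 + 3*(-1) + 3*(-7) + (⅓)*(-1)² + (⅓)*(-1)*(-7)))² = (340 + (-3 - 3 - 21 + (⅓)*1 + 7/3))² = (340 + (-3 - 3 - 21 + ⅓ + 7/3))² = (340 - 73/3)² = (947/3)² = 896809/9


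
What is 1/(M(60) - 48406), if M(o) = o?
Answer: -1/48346 ≈ -2.0684e-5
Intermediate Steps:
1/(M(60) - 48406) = 1/(60 - 48406) = 1/(-48346) = -1/48346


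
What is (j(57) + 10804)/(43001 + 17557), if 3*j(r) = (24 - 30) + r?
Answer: 3607/20186 ≈ 0.17869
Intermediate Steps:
j(r) = -2 + r/3 (j(r) = ((24 - 30) + r)/3 = (-6 + r)/3 = -2 + r/3)
(j(57) + 10804)/(43001 + 17557) = ((-2 + (1/3)*57) + 10804)/(43001 + 17557) = ((-2 + 19) + 10804)/60558 = (17 + 10804)*(1/60558) = 10821*(1/60558) = 3607/20186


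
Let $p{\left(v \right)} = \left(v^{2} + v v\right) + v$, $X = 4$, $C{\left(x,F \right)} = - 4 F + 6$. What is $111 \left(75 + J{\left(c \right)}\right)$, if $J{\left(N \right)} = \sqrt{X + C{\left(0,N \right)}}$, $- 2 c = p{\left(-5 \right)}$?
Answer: $9435$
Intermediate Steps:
$C{\left(x,F \right)} = 6 - 4 F$
$p{\left(v \right)} = v + 2 v^{2}$ ($p{\left(v \right)} = \left(v^{2} + v^{2}\right) + v = 2 v^{2} + v = v + 2 v^{2}$)
$c = - \frac{45}{2}$ ($c = - \frac{\left(-5\right) \left(1 + 2 \left(-5\right)\right)}{2} = - \frac{\left(-5\right) \left(1 - 10\right)}{2} = - \frac{\left(-5\right) \left(-9\right)}{2} = \left(- \frac{1}{2}\right) 45 = - \frac{45}{2} \approx -22.5$)
$J{\left(N \right)} = \sqrt{10 - 4 N}$ ($J{\left(N \right)} = \sqrt{4 - \left(-6 + 4 N\right)} = \sqrt{10 - 4 N}$)
$111 \left(75 + J{\left(c \right)}\right) = 111 \left(75 + \sqrt{10 - -90}\right) = 111 \left(75 + \sqrt{10 + 90}\right) = 111 \left(75 + \sqrt{100}\right) = 111 \left(75 + 10\right) = 111 \cdot 85 = 9435$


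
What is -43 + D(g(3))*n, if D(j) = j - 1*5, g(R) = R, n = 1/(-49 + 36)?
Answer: -557/13 ≈ -42.846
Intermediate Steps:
n = -1/13 (n = 1/(-13) = -1/13 ≈ -0.076923)
D(j) = -5 + j (D(j) = j - 5 = -5 + j)
-43 + D(g(3))*n = -43 + (-5 + 3)*(-1/13) = -43 - 2*(-1/13) = -43 + 2/13 = -557/13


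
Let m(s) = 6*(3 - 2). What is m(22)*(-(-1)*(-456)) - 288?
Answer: -3024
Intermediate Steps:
m(s) = 6 (m(s) = 6*1 = 6)
m(22)*(-(-1)*(-456)) - 288 = 6*(-(-1)*(-456)) - 288 = 6*(-1*456) - 288 = 6*(-456) - 288 = -2736 - 288 = -3024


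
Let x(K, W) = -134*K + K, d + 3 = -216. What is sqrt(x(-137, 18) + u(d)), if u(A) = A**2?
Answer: sqrt(66182) ≈ 257.26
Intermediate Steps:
d = -219 (d = -3 - 216 = -219)
x(K, W) = -133*K
sqrt(x(-137, 18) + u(d)) = sqrt(-133*(-137) + (-219)**2) = sqrt(18221 + 47961) = sqrt(66182)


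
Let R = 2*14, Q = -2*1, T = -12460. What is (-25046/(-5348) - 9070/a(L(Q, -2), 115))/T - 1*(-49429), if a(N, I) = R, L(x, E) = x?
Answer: 823439126411/16659020 ≈ 49429.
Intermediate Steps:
Q = -2
R = 28
a(N, I) = 28
(-25046/(-5348) - 9070/a(L(Q, -2), 115))/T - 1*(-49429) = (-25046/(-5348) - 9070/28)/(-12460) - 1*(-49429) = (-25046*(-1/5348) - 9070*1/28)*(-1/12460) + 49429 = (1789/382 - 4535/14)*(-1/12460) + 49429 = -426831/1337*(-1/12460) + 49429 = 426831/16659020 + 49429 = 823439126411/16659020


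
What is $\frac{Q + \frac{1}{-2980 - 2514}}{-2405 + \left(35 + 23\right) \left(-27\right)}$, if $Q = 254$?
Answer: $- \frac{1395475}{21816674} \approx -0.063964$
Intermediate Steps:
$\frac{Q + \frac{1}{-2980 - 2514}}{-2405 + \left(35 + 23\right) \left(-27\right)} = \frac{254 + \frac{1}{-2980 - 2514}}{-2405 + \left(35 + 23\right) \left(-27\right)} = \frac{254 + \frac{1}{-5494}}{-2405 + 58 \left(-27\right)} = \frac{254 - \frac{1}{5494}}{-2405 - 1566} = \frac{1395475}{5494 \left(-3971\right)} = \frac{1395475}{5494} \left(- \frac{1}{3971}\right) = - \frac{1395475}{21816674}$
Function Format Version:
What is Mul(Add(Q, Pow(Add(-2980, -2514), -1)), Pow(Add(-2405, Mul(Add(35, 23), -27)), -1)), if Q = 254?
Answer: Rational(-1395475, 21816674) ≈ -0.063964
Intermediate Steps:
Mul(Add(Q, Pow(Add(-2980, -2514), -1)), Pow(Add(-2405, Mul(Add(35, 23), -27)), -1)) = Mul(Add(254, Pow(Add(-2980, -2514), -1)), Pow(Add(-2405, Mul(Add(35, 23), -27)), -1)) = Mul(Add(254, Pow(-5494, -1)), Pow(Add(-2405, Mul(58, -27)), -1)) = Mul(Add(254, Rational(-1, 5494)), Pow(Add(-2405, -1566), -1)) = Mul(Rational(1395475, 5494), Pow(-3971, -1)) = Mul(Rational(1395475, 5494), Rational(-1, 3971)) = Rational(-1395475, 21816674)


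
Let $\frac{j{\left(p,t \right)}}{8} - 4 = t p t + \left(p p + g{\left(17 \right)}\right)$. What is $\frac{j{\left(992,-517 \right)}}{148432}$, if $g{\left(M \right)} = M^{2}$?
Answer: $\frac{266135045}{18554} \approx 14344.0$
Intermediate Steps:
$j{\left(p,t \right)} = 2344 + 8 p^{2} + 8 p t^{2}$ ($j{\left(p,t \right)} = 32 + 8 \left(t p t + \left(p p + 17^{2}\right)\right) = 32 + 8 \left(p t t + \left(p^{2} + 289\right)\right) = 32 + 8 \left(p t^{2} + \left(289 + p^{2}\right)\right) = 32 + 8 \left(289 + p^{2} + p t^{2}\right) = 32 + \left(2312 + 8 p^{2} + 8 p t^{2}\right) = 2344 + 8 p^{2} + 8 p t^{2}$)
$\frac{j{\left(992,-517 \right)}}{148432} = \frac{2344 + 8 \cdot 992^{2} + 8 \cdot 992 \left(-517\right)^{2}}{148432} = \left(2344 + 8 \cdot 984064 + 8 \cdot 992 \cdot 267289\right) \frac{1}{148432} = \left(2344 + 7872512 + 2121205504\right) \frac{1}{148432} = 2129080360 \cdot \frac{1}{148432} = \frac{266135045}{18554}$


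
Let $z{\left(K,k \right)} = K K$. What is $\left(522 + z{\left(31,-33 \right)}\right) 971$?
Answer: $1439993$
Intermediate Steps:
$z{\left(K,k \right)} = K^{2}$
$\left(522 + z{\left(31,-33 \right)}\right) 971 = \left(522 + 31^{2}\right) 971 = \left(522 + 961\right) 971 = 1483 \cdot 971 = 1439993$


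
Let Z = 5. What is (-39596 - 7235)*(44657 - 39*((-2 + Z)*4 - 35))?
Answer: -2133339374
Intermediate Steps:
(-39596 - 7235)*(44657 - 39*((-2 + Z)*4 - 35)) = (-39596 - 7235)*(44657 - 39*((-2 + 5)*4 - 35)) = -46831*(44657 - 39*(3*4 - 35)) = -46831*(44657 - 39*(12 - 35)) = -46831*(44657 - 39*(-23)) = -46831*(44657 + 897) = -46831*45554 = -2133339374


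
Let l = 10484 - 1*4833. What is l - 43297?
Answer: -37646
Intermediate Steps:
l = 5651 (l = 10484 - 4833 = 5651)
l - 43297 = 5651 - 43297 = -37646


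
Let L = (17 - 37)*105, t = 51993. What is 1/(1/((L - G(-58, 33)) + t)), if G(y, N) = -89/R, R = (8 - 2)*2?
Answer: 598805/12 ≈ 49900.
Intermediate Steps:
R = 12 (R = 6*2 = 12)
L = -2100 (L = -20*105 = -2100)
G(y, N) = -89/12
1/(1/((L - G(-58, 33)) + t)) = 1/(1/((-2100 - 1*(-89/12)) + 51993)) = 1/(1/((-2100 + 89/12) + 51993)) = 1/(1/(-25111/12 + 51993)) = 1/(1/(598805/12)) = 1/(12/598805) = 598805/12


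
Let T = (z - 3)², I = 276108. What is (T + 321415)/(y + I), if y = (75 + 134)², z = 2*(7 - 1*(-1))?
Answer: 321584/319789 ≈ 1.0056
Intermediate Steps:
z = 16 (z = 2*(7 + 1) = 2*8 = 16)
y = 43681 (y = 209² = 43681)
T = 169 (T = (16 - 3)² = 13² = 169)
(T + 321415)/(y + I) = (169 + 321415)/(43681 + 276108) = 321584/319789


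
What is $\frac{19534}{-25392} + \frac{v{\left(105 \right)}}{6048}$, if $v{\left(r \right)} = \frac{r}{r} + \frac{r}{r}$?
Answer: $- \frac{1230113}{1599696} \approx -0.76897$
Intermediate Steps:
$v{\left(r \right)} = 2$ ($v{\left(r \right)} = 1 + 1 = 2$)
$\frac{19534}{-25392} + \frac{v{\left(105 \right)}}{6048} = \frac{19534}{-25392} + \frac{2}{6048} = 19534 \left(- \frac{1}{25392}\right) + 2 \cdot \frac{1}{6048} = - \frac{9767}{12696} + \frac{1}{3024} = - \frac{1230113}{1599696}$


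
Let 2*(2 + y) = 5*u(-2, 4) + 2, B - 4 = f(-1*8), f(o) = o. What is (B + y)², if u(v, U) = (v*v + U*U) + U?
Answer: 3025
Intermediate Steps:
u(v, U) = U + U² + v² (u(v, U) = (v² + U²) + U = (U² + v²) + U = U + U² + v²)
B = -4 (B = 4 - 1*8 = 4 - 8 = -4)
y = 59 (y = -2 + (5*(4 + 4² + (-2)²) + 2)/2 = -2 + (5*(4 + 16 + 4) + 2)/2 = -2 + (5*24 + 2)/2 = -2 + (120 + 2)/2 = -2 + (½)*122 = -2 + 61 = 59)
(B + y)² = (-4 + 59)² = 55² = 3025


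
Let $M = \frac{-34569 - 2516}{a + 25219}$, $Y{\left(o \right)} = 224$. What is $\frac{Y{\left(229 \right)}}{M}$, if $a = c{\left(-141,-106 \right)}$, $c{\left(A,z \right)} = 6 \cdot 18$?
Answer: $- \frac{5673248}{37085} \approx -152.98$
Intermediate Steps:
$c{\left(A,z \right)} = 108$
$a = 108$
$M = - \frac{37085}{25327}$ ($M = \frac{-34569 - 2516}{108 + 25219} = - \frac{37085}{25327} \approx -1.4642$)
$\frac{Y{\left(229 \right)}}{M} = \frac{224}{- \frac{37085}{25327}} = 224 \left(- \frac{25327}{37085}\right) = - \frac{5673248}{37085}$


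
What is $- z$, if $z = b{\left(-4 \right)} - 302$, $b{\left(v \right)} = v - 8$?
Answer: $314$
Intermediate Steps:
$b{\left(v \right)} = -8 + v$
$z = -314$ ($z = \left(-8 - 4\right) - 302 = -12 - 302 = -314$)
$- z = \left(-1\right) \left(-314\right) = 314$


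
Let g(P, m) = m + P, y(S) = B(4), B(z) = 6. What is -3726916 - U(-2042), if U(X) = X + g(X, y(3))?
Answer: -3722838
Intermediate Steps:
y(S) = 6
g(P, m) = P + m
U(X) = 6 + 2*X (U(X) = X + (X + 6) = X + (6 + X) = 6 + 2*X)
-3726916 - U(-2042) = -3726916 - (6 + 2*(-2042)) = -3726916 - (6 - 4084) = -3726916 - 1*(-4078) = -3726916 + 4078 = -3722838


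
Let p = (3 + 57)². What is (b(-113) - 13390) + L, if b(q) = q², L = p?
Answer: 2979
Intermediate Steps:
p = 3600 (p = 60² = 3600)
L = 3600
(b(-113) - 13390) + L = ((-113)² - 13390) + 3600 = (12769 - 13390) + 3600 = -621 + 3600 = 2979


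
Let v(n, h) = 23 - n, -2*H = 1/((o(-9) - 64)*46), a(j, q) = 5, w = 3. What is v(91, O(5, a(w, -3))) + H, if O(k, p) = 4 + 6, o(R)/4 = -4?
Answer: -500479/7360 ≈ -68.000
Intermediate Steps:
o(R) = -16 (o(R) = 4*(-4) = -16)
O(k, p) = 10
H = 1/7360 (H = -1/(46*(-16 - 64))/2 = -1/(2*((-80*46))) = -½/(-3680) = -½*(-1/3680) = 1/7360 ≈ 0.00013587)
v(91, O(5, a(w, -3))) + H = (23 - 1*91) + 1/7360 = (23 - 91) + 1/7360 = -68 + 1/7360 = -500479/7360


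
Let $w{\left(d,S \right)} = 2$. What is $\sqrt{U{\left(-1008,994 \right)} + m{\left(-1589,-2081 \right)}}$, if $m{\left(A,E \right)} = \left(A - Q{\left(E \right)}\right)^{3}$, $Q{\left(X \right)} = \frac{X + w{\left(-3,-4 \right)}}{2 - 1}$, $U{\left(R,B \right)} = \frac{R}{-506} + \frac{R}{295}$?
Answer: $\frac{4 \sqrt{40959375506315035}}{74635} \approx 10847.0$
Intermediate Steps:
$U{\left(R,B \right)} = \frac{211 R}{149270}$ ($U{\left(R,B \right)} = R \left(- \frac{1}{506}\right) + R \frac{1}{295} = - \frac{R}{506} + \frac{R}{295} = \frac{211 R}{149270}$)
$Q{\left(X \right)} = 2 + X$ ($Q{\left(X \right)} = \frac{X + 2}{2 - 1} = \frac{2 + X}{1} = \left(2 + X\right) 1 = 2 + X$)
$m{\left(A,E \right)} = \left(-2 + A - E\right)^{3}$ ($m{\left(A,E \right)} = \left(A - \left(2 + E\right)\right)^{3} = \left(-2 + A - E\right)^{3}$)
$\sqrt{U{\left(-1008,994 \right)} + m{\left(-1589,-2081 \right)}} = \sqrt{\frac{211}{149270} \left(-1008\right) - \left(2 - 2081 - -1589\right)^{3}} = \sqrt{- \frac{106344}{74635} - \left(2 - 2081 + 1589\right)^{3}} = \sqrt{- \frac{106344}{74635} - \left(-490\right)^{3}} = \sqrt{- \frac{106344}{74635} - -117649000} = \sqrt{- \frac{106344}{74635} + 117649000} = \sqrt{\frac{8780733008656}{74635}} = \frac{4 \sqrt{40959375506315035}}{74635}$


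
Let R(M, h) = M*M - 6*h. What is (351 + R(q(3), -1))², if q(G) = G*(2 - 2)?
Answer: 127449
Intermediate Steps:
q(G) = 0 (q(G) = G*0 = 0)
R(M, h) = M² - 6*h
(351 + R(q(3), -1))² = (351 + (0² - 6*(-1)))² = (351 + (0 + 6))² = (351 + 6)² = 357² = 127449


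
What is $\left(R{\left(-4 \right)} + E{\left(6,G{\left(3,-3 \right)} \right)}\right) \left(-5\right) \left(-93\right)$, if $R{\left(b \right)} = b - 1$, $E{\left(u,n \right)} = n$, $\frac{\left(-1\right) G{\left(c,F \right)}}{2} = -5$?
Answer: $2325$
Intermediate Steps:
$G{\left(c,F \right)} = 10$ ($G{\left(c,F \right)} = \left(-2\right) \left(-5\right) = 10$)
$R{\left(b \right)} = -1 + b$ ($R{\left(b \right)} = b - 1 = -1 + b$)
$\left(R{\left(-4 \right)} + E{\left(6,G{\left(3,-3 \right)} \right)}\right) \left(-5\right) \left(-93\right) = \left(\left(-1 - 4\right) + 10\right) \left(-5\right) \left(-93\right) = \left(-5 + 10\right) \left(-5\right) \left(-93\right) = 5 \left(-5\right) \left(-93\right) = \left(-25\right) \left(-93\right) = 2325$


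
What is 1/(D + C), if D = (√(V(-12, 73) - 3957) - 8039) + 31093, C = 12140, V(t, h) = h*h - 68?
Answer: 17597/619308166 - √326/619308166 ≈ 2.8385e-5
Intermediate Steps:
V(t, h) = -68 + h² (V(t, h) = h² - 68 = -68 + h²)
D = 23054 + 2*√326 (D = (√((-68 + 73²) - 3957) - 8039) + 31093 = (√((-68 + 5329) - 3957) - 8039) + 31093 = (√(5261 - 3957) - 8039) + 31093 = (√1304 - 8039) + 31093 = (2*√326 - 8039) + 31093 = (-8039 + 2*√326) + 31093 = 23054 + 2*√326 ≈ 23090.)
1/(D + C) = 1/((23054 + 2*√326) + 12140) = 1/(35194 + 2*√326)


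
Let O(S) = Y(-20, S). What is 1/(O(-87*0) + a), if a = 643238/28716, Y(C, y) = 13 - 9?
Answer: 14358/379051 ≈ 0.037879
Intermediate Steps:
Y(C, y) = 4
O(S) = 4
a = 321619/14358 (a = 643238*(1/28716) = 321619/14358 ≈ 22.400)
1/(O(-87*0) + a) = 1/(4 + 321619/14358) = 1/(379051/14358) = 14358/379051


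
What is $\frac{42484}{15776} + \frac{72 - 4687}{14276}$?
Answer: $\frac{33355959}{14076136} \approx 2.3697$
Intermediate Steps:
$\frac{42484}{15776} + \frac{72 - 4687}{14276} = 42484 \cdot \frac{1}{15776} + \left(72 - 4687\right) \frac{1}{14276} = \frac{10621}{3944} - \frac{4615}{14276} = \frac{33355959}{14076136}$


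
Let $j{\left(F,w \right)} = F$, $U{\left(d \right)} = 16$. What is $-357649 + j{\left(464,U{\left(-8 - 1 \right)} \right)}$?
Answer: $-357185$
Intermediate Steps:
$-357649 + j{\left(464,U{\left(-8 - 1 \right)} \right)} = -357649 + 464 = -357185$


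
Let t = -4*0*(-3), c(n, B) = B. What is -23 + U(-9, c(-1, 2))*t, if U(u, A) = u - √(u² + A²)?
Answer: -23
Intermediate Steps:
U(u, A) = u - √(A² + u²)
t = 0 (t = 0*(-3) = 0)
-23 + U(-9, c(-1, 2))*t = -23 + (-9 - √(2² + (-9)²))*0 = -23 + (-9 - √(4 + 81))*0 = -23 + (-9 - √85)*0 = -23 + 0 = -23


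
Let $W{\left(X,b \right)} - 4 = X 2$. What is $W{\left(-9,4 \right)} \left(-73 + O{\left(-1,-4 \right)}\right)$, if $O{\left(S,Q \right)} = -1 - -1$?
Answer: $1022$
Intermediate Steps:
$O{\left(S,Q \right)} = 0$ ($O{\left(S,Q \right)} = -1 + 1 = 0$)
$W{\left(X,b \right)} = 4 + 2 X$ ($W{\left(X,b \right)} = 4 + X 2 = 4 + 2 X$)
$W{\left(-9,4 \right)} \left(-73 + O{\left(-1,-4 \right)}\right) = \left(4 + 2 \left(-9\right)\right) \left(-73 + 0\right) = \left(4 - 18\right) \left(-73\right) = \left(-14\right) \left(-73\right) = 1022$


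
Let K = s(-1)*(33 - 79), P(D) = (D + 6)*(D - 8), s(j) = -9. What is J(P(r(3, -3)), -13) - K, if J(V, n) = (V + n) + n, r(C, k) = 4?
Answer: -480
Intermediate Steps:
P(D) = (-8 + D)*(6 + D) (P(D) = (6 + D)*(-8 + D) = (-8 + D)*(6 + D))
J(V, n) = V + 2*n
K = 414 (K = -9*(33 - 79) = -9*(-46) = 414)
J(P(r(3, -3)), -13) - K = ((-48 + 4² - 2*4) + 2*(-13)) - 1*414 = ((-48 + 16 - 8) - 26) - 414 = (-40 - 26) - 414 = -66 - 414 = -480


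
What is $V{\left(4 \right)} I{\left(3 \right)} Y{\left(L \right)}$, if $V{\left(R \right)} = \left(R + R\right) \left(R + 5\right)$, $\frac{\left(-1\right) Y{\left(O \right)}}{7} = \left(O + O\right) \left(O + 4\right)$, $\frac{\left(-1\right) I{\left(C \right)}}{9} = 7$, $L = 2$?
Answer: $762048$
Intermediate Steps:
$I{\left(C \right)} = -63$ ($I{\left(C \right)} = \left(-9\right) 7 = -63$)
$Y{\left(O \right)} = - 14 O \left(4 + O\right)$ ($Y{\left(O \right)} = - 7 \left(O + O\right) \left(O + 4\right) = - 7 \cdot 2 O \left(4 + O\right) = - 14 O \left(4 + O\right)$)
$V{\left(R \right)} = 2 R \left(5 + R\right)$
$V{\left(4 \right)} I{\left(3 \right)} Y{\left(L \right)} = 2 \cdot 4 \left(5 + 4\right) \left(-63\right) \left(\left(-14\right) 2 \left(4 + 2\right)\right) = 2 \cdot 4 \cdot 9 \left(-63\right) \left(\left(-14\right) 2 \cdot 6\right) = 72 \left(-63\right) \left(-168\right) = \left(-4536\right) \left(-168\right) = 762048$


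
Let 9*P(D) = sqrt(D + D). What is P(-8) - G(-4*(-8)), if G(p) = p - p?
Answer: 4*I/9 ≈ 0.44444*I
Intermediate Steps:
P(D) = sqrt(2)*sqrt(D)/9 (P(D) = sqrt(D + D)/9 = sqrt(2*D)/9 = (sqrt(2)*sqrt(D))/9 = sqrt(2)*sqrt(D)/9)
G(p) = 0
P(-8) - G(-4*(-8)) = sqrt(2)*sqrt(-8)/9 - 1*0 = sqrt(2)*(2*I*sqrt(2))/9 + 0 = 4*I/9 + 0 = 4*I/9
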